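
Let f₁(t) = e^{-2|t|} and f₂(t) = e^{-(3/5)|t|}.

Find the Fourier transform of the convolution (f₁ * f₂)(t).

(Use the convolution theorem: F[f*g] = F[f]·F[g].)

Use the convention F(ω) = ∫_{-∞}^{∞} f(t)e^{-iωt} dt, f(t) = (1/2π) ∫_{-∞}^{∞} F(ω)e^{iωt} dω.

F[f₁*f₂](ω) = \frac{120}{\left(\omega^{2} + 4\right) \left(25 \omega^{2} + 9\right)}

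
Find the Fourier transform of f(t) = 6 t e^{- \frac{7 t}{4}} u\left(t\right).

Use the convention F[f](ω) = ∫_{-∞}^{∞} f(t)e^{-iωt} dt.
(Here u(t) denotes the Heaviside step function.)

F(ω) = \frac{96}{\left(4 i \omega + 7\right)^{2}}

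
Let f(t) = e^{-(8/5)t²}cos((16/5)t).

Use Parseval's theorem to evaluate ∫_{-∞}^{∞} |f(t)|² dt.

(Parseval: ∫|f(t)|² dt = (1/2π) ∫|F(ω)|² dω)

∫|f(t)|² dt = \frac{\sqrt{5} \sqrt{\pi} \left(1 + e^{\frac{16}{5}}\right)}{8 e^{\frac{16}{5}}}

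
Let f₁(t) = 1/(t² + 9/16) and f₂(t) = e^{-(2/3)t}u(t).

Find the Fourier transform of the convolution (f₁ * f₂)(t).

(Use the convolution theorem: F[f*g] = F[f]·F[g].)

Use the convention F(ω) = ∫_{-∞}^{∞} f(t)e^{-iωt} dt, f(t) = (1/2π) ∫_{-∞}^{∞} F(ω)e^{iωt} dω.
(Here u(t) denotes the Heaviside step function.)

F[f₁*f₂](ω) = \frac{4 \pi e^{- \frac{3 \left|{\omega}\right|}{4}}}{3 i \omega + 2}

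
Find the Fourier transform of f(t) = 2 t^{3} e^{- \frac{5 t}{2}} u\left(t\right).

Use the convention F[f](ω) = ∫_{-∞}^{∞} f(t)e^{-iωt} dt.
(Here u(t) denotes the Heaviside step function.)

F(ω) = \frac{192}{\left(2 i \omega + 5\right)^{4}}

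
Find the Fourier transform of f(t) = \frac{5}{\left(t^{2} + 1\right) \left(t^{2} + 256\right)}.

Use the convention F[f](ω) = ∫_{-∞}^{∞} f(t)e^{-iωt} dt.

F(ω) = \frac{\pi e^{- \left|{\omega}\right|}}{51} - \frac{\pi e^{- 16 \left|{\omega}\right|}}{816}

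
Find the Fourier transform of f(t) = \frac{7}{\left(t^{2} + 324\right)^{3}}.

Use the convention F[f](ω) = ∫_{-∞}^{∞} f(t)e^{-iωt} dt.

F(ω) = \frac{7 \pi \left(108 \omega^{2} + 18 \left|{\omega}\right| + 1\right) e^{- 18 \left|{\omega}\right|}}{5038848}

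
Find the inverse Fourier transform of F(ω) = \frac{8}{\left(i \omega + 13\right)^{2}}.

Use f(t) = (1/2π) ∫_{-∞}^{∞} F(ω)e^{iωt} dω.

f(t) = 8 t e^{- 13 t} u\left(t\right)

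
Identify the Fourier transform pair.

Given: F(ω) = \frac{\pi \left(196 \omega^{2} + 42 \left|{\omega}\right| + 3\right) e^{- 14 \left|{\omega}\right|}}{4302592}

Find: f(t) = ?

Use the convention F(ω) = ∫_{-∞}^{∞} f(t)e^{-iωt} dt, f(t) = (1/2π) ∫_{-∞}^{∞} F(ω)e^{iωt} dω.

f(t) = \frac{1}{\left(t^{2} + 196\right)^{3}}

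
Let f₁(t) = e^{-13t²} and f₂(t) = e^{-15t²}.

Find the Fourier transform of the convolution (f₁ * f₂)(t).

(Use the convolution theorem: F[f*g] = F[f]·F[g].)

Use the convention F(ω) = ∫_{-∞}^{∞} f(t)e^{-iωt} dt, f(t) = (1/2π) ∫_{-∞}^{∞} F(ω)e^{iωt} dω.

F[f₁*f₂](ω) = \frac{\sqrt{195} \pi e^{- \frac{7 \omega^{2}}{195}}}{195}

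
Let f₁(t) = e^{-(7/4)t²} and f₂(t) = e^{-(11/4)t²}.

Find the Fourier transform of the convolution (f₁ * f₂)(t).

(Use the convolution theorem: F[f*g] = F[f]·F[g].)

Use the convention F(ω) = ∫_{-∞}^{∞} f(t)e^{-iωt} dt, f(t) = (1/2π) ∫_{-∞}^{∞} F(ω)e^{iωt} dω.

F[f₁*f₂](ω) = \frac{4 \sqrt{77} \pi e^{- \frac{18 \omega^{2}}{77}}}{77}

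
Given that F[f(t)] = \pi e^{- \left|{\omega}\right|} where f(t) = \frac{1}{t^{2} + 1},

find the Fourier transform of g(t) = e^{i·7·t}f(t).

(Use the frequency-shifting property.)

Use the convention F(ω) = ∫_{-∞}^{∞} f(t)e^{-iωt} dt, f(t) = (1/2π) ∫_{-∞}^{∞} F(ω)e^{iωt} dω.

F[g](ω) = \pi e^{- \left|{\omega - 7}\right|}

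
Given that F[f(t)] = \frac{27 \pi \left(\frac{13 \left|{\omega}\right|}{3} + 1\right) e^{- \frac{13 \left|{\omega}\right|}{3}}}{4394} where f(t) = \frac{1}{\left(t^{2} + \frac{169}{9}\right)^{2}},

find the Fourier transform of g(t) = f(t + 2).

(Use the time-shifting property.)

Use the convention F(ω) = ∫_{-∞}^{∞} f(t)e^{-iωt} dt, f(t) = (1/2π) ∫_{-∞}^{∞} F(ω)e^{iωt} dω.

F[g](ω) = \frac{9 \pi \left(13 \left|{\omega}\right| + 3\right) e^{2 i \omega - \frac{13 \left|{\omega}\right|}{3}}}{4394}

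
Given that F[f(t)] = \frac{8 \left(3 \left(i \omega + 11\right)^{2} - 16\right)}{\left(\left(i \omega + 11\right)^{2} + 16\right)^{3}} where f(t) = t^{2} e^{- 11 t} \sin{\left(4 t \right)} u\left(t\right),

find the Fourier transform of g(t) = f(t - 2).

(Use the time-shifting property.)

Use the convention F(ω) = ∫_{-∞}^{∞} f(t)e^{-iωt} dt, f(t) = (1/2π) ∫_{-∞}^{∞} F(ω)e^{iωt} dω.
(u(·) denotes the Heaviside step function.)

F[g](ω) = \frac{8 \left(3 \left(i \omega + 11\right)^{2} - 16\right) e^{- 2 i \omega}}{\left(\left(i \omega + 11\right)^{2} + 16\right)^{3}}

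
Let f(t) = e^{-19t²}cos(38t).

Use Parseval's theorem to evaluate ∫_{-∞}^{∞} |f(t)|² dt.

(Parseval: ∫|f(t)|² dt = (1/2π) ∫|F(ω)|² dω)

∫|f(t)|² dt = \frac{\sqrt{38} \sqrt{\pi} \left(1 + e^{38}\right)}{76 e^{38}}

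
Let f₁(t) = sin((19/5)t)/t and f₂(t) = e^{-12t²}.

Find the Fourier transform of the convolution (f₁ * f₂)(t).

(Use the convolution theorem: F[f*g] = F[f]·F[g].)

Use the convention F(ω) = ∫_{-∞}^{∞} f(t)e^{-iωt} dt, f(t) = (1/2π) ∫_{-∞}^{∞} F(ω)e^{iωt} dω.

F[f₁*f₂](ω) = \begin{cases} \frac{\sqrt{3} \pi^{\frac{3}{2}} e^{- \frac{\omega^{2}}{48}}}{6} & \text{for}\: \omega > - \frac{19}{5} \wedge \omega < \frac{19}{5} \\0 & \text{otherwise} \end{cases}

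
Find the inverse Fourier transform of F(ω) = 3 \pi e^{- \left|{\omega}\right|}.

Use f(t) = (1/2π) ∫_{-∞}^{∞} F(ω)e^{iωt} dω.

f(t) = \frac{3}{t^{2} + 1}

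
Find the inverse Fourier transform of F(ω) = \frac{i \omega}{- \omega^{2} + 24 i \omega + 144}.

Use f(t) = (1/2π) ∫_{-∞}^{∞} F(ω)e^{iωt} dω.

f(t) = \left(1 - 12 t\right) e^{- 12 t} u\left(t\right)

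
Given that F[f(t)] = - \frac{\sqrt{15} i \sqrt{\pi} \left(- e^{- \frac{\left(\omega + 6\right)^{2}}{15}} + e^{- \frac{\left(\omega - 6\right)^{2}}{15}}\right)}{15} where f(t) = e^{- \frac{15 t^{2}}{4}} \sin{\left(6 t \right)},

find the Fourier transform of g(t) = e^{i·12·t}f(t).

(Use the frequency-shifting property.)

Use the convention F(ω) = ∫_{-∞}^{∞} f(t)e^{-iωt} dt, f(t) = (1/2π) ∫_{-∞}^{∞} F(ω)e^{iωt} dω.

F[g](ω) = \frac{\sqrt{15} i \sqrt{\pi} \left(- e^{\frac{8 \omega}{5}} + e^{\frac{96}{5}}\right) e^{- \frac{\omega^{2}}{15} + \frac{4 \omega}{5} - \frac{108}{5}}}{15}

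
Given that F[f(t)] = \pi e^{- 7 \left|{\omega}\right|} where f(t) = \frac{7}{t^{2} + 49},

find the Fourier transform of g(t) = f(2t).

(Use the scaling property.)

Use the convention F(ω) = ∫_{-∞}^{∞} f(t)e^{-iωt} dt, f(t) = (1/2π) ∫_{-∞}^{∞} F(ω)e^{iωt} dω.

F[g](ω) = \frac{\pi e^{- \frac{7 \left|{\omega}\right|}{2}}}{2}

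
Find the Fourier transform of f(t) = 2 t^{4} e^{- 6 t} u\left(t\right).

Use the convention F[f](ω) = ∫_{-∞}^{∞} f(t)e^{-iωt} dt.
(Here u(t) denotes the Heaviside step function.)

F(ω) = \frac{48}{\left(i \omega + 6\right)^{5}}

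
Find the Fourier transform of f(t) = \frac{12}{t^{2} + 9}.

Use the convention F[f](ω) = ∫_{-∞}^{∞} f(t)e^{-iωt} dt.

F(ω) = 4 \pi e^{- 3 \left|{\omega}\right|}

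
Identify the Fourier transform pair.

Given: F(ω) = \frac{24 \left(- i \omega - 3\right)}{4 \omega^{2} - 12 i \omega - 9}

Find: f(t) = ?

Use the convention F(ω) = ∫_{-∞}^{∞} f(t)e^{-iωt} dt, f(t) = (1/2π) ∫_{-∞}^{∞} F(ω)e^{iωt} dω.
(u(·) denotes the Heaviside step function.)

f(t) = 6 \left(\frac{3 t}{2} + 1\right) e^{- \frac{3 t}{2}} u\left(t\right)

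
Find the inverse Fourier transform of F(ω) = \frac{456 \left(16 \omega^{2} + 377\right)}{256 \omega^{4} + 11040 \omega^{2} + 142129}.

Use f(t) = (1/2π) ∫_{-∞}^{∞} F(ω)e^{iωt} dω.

f(t) = 3 e^{- \frac{19 \left|{t}\right|}{4}} \cos{\left(\left|{t}\right| \right)}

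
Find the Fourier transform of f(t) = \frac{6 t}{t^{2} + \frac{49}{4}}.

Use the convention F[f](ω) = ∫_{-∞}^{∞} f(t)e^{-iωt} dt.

F(ω) = - 6 i \pi e^{- \frac{7 \left|{\omega}\right|}{2}} \operatorname{sign}{\left(\omega \right)}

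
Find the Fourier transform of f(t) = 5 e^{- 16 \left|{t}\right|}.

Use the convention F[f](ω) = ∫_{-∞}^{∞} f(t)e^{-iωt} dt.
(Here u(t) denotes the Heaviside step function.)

F(ω) = \frac{160}{\omega^{2} + 256}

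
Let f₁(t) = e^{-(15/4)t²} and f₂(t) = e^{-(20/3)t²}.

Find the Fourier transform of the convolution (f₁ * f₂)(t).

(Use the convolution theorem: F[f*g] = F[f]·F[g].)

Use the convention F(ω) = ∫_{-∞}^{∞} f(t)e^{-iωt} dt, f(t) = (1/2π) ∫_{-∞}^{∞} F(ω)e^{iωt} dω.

F[f₁*f₂](ω) = \frac{\pi e^{- \frac{5 \omega^{2}}{48}}}{5}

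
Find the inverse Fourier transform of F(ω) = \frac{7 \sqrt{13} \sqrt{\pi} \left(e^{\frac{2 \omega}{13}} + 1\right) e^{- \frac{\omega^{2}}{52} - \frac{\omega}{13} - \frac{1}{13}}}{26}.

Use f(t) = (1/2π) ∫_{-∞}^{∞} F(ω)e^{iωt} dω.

f(t) = 7 e^{- 13 t^{2}} \cos{\left(2 t \right)}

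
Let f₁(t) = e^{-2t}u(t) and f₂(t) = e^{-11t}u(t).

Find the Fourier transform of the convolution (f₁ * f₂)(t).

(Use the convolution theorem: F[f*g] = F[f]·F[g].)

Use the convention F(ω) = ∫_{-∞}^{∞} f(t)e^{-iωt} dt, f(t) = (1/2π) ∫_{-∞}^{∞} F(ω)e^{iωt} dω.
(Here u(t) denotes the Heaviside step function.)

F[f₁*f₂](ω) = \frac{1}{\left(i \omega + 2\right) \left(i \omega + 11\right)}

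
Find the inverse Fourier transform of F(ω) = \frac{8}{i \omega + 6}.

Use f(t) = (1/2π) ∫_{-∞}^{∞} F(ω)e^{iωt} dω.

f(t) = 8 e^{- 6 t} u\left(t\right)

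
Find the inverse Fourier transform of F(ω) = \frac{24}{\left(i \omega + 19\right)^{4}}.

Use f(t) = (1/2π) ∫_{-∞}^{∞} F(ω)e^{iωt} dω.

f(t) = 4 t^{3} e^{- 19 t} u\left(t\right)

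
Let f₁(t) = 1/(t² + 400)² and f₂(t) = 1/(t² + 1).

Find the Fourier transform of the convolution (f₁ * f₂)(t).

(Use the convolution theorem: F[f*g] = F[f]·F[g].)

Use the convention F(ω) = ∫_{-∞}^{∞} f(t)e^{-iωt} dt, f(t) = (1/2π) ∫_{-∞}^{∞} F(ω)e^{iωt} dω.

F[f₁*f₂](ω) = \frac{\pi^{2} \left(20 \left|{\omega}\right| + 1\right) e^{- 21 \left|{\omega}\right|}}{16000}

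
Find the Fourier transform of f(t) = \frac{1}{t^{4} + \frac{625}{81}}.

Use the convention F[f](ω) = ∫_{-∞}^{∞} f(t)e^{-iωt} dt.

F(ω) = \frac{27 \pi e^{- \frac{5 \sqrt{2} \left|{\omega}\right|}{6}} \sin{\left(\frac{5 \sqrt{2} \left|{\omega}\right|}{6} + \frac{\pi}{4} \right)}}{125}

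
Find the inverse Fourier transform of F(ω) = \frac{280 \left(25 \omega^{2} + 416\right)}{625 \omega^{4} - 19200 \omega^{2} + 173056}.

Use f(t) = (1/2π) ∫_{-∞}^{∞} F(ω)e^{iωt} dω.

f(t) = 7 e^{- \frac{4 \left|{t}\right|}{5}} \cos{\left(4 \left|{t}\right| \right)}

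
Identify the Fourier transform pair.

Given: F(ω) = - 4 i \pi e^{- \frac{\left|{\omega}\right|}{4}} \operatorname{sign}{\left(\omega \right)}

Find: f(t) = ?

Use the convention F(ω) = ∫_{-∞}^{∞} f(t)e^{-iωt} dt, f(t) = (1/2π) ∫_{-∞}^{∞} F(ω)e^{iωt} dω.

f(t) = \frac{4 t}{t^{2} + \frac{1}{16}}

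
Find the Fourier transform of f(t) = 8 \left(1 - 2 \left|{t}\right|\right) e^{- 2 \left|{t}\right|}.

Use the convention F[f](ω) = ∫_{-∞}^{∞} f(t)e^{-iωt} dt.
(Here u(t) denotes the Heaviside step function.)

F(ω) = \frac{64 \omega^{2}}{\left(\omega^{2} + 4\right)^{2}}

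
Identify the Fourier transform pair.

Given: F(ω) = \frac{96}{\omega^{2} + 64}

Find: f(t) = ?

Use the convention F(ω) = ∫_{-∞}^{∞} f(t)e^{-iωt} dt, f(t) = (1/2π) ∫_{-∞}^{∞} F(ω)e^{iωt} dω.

f(t) = 6 e^{- 8 \left|{t}\right|}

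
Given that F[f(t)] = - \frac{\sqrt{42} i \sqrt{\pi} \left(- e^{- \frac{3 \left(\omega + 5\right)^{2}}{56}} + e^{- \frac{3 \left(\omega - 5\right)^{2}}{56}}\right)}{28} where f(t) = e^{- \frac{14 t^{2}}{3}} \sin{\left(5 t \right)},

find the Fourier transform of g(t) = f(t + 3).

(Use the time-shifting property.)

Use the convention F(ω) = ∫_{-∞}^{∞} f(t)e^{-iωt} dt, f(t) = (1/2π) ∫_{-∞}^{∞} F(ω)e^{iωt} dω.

F[g](ω) = \frac{\sqrt{42} i \sqrt{\pi} \left(1 - e^{\frac{15 \omega}{14}}\right) e^{- \frac{3 \omega^{2}}{56} - \frac{15 \omega}{28} + 3 i \omega - \frac{75}{56}}}{28}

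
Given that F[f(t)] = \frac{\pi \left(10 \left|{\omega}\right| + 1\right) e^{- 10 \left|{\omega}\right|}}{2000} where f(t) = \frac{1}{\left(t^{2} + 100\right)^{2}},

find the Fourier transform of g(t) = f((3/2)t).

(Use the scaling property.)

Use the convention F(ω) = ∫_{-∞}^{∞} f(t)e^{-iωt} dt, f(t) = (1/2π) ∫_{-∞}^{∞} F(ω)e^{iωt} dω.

F[g](ω) = \frac{\pi \left(20 \left|{\omega}\right| + 3\right) e^{- \frac{20 \left|{\omega}\right|}{3}}}{9000}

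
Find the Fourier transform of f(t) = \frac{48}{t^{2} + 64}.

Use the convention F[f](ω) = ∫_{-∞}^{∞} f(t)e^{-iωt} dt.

F(ω) = 6 \pi e^{- 8 \left|{\omega}\right|}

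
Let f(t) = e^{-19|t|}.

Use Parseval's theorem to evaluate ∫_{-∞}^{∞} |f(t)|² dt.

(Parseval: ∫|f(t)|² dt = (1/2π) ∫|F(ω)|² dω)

∫|f(t)|² dt = \frac{1}{19}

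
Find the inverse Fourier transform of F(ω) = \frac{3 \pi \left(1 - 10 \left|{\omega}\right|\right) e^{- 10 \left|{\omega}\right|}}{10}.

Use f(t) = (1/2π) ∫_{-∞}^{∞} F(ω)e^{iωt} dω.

f(t) = \frac{6 t^{2}}{\left(t^{2} + 100\right)^{2}}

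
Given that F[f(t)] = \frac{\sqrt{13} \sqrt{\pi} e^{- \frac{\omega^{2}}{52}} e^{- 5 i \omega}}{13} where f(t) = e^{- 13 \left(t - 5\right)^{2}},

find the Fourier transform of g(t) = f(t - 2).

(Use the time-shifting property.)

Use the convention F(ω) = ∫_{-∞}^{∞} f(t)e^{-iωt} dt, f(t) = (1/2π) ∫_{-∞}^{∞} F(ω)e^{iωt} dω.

F[g](ω) = \frac{\sqrt{13} \sqrt{\pi} e^{- \frac{\omega \left(\omega + 364 i\right)}{52}}}{13}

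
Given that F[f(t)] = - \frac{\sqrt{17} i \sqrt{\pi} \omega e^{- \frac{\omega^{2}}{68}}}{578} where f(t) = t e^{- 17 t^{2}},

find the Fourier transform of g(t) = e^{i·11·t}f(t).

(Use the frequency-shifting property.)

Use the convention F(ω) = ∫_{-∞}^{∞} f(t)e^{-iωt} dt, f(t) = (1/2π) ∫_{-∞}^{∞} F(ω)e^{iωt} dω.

F[g](ω) = \frac{\sqrt{17} i \sqrt{\pi} \left(11 - \omega\right) e^{- \frac{\left(\omega - 11\right)^{2}}{68}}}{578}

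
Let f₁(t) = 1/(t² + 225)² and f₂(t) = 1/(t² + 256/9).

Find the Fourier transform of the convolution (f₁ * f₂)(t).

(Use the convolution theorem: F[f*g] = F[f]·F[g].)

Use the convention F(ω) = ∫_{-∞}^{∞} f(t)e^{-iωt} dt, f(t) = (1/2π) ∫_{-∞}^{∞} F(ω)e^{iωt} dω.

F[f₁*f₂](ω) = \frac{\pi^{2} \left(15 \left|{\omega}\right| + 1\right) e^{- \frac{61 \left|{\omega}\right|}{3}}}{36000}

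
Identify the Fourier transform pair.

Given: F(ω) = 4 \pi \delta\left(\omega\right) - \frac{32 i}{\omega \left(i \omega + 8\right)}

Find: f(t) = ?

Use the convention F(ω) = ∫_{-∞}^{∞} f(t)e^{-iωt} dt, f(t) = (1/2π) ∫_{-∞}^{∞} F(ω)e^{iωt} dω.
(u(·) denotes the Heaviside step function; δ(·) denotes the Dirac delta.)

f(t) = 4 \left(1 - e^{- 8 t}\right) u\left(t\right)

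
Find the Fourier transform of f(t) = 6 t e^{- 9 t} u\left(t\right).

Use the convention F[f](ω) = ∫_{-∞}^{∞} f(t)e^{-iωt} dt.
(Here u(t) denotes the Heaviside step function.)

F(ω) = \frac{6}{\left(i \omega + 9\right)^{2}}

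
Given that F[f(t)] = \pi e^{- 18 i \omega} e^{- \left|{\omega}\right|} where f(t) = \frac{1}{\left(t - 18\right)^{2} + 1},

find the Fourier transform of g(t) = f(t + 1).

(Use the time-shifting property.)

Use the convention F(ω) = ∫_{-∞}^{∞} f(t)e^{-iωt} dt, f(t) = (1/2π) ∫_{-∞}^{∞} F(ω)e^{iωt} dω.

F[g](ω) = \pi e^{- 17 i \omega - \left|{\omega}\right|}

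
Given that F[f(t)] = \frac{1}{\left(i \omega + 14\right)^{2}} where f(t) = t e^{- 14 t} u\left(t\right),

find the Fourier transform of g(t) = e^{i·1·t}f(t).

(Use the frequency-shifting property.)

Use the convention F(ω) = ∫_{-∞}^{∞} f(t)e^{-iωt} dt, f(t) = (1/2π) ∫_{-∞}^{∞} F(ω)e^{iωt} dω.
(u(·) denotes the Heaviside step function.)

F[g](ω) = \frac{1}{\left(i \left(\omega - 1\right) + 14\right)^{2}}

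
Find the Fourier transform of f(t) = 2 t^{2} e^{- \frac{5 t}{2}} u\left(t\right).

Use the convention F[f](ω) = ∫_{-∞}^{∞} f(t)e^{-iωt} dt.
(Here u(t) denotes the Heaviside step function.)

F(ω) = \frac{32}{\left(2 i \omega + 5\right)^{3}}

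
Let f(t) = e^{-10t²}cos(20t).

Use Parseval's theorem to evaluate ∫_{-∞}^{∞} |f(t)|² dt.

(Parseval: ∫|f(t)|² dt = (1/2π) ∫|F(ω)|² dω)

∫|f(t)|² dt = \frac{\sqrt{5} \sqrt{\pi} \left(1 + e^{20}\right)}{20 e^{20}}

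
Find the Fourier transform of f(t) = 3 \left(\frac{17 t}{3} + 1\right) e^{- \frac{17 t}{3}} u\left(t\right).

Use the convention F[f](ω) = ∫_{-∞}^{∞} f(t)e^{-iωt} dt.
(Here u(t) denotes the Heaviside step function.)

F(ω) = \frac{9 \left(- 3 i \omega - 34\right)}{9 \omega^{2} - 102 i \omega - 289}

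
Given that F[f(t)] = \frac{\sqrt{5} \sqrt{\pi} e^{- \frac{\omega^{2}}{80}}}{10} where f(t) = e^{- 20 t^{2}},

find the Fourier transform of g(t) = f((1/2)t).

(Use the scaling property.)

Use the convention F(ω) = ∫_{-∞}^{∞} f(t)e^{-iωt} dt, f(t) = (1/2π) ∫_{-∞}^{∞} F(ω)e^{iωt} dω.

F[g](ω) = \frac{\sqrt{5} \sqrt{\pi} e^{- \frac{\omega^{2}}{20}}}{5}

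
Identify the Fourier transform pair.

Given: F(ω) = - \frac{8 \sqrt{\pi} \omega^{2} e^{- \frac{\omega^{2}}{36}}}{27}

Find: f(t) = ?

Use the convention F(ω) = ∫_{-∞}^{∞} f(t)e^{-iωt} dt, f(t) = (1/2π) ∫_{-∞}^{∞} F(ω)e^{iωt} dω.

f(t) = 8 \left(36 t^{2} - 2\right) e^{- 9 t^{2}}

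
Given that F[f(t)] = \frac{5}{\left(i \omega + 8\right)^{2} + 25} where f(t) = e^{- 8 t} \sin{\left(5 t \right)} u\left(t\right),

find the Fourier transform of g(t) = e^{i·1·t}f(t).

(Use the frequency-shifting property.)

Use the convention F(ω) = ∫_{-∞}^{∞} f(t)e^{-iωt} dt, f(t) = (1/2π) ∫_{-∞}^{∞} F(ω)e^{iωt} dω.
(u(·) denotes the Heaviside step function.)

F[g](ω) = \frac{5}{\left(i \left(\omega - 1\right) + 8\right)^{2} + 25}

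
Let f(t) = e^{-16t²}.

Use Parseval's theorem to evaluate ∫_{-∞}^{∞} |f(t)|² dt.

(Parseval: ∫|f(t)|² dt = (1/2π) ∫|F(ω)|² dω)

∫|f(t)|² dt = \frac{\sqrt{2} \sqrt{\pi}}{8}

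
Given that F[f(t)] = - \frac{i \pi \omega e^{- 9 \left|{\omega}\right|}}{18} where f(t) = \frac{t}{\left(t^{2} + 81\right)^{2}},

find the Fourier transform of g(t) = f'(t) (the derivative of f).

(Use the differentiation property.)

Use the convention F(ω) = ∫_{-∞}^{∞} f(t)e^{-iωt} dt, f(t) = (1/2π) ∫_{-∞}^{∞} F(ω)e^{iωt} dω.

F[g](ω) = \frac{\pi \omega^{2} e^{- 9 \left|{\omega}\right|}}{18}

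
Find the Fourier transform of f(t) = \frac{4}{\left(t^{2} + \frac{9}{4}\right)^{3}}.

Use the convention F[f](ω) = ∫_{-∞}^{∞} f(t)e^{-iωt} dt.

F(ω) = \frac{4 \pi \left(3 \omega^{2} + 6 \left|{\omega}\right| + 4\right) e^{- \frac{3 \left|{\omega}\right|}{2}}}{81}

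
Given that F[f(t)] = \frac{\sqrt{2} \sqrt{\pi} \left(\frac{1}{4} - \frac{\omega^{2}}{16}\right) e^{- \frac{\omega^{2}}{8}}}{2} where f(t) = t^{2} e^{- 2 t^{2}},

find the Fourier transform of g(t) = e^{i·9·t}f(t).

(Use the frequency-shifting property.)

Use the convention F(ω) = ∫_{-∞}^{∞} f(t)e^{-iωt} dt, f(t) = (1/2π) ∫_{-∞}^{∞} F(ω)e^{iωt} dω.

F[g](ω) = \frac{\sqrt{2} \sqrt{\pi} \left(4 - \left(\omega - 9\right)^{2}\right) e^{- \frac{\left(\omega - 9\right)^{2}}{8}}}{32}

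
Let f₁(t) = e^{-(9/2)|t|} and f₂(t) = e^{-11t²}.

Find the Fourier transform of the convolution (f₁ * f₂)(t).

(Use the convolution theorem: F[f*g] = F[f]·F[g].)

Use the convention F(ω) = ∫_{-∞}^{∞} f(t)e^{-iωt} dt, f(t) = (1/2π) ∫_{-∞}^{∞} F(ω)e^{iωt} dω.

F[f₁*f₂](ω) = \frac{36 \sqrt{11} \sqrt{\pi} e^{- \frac{\omega^{2}}{44}}}{11 \left(4 \omega^{2} + 81\right)}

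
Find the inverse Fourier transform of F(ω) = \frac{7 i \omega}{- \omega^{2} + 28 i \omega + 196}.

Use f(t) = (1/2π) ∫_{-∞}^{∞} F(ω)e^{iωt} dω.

f(t) = 7 \left(1 - 14 t\right) e^{- 14 t} u\left(t\right)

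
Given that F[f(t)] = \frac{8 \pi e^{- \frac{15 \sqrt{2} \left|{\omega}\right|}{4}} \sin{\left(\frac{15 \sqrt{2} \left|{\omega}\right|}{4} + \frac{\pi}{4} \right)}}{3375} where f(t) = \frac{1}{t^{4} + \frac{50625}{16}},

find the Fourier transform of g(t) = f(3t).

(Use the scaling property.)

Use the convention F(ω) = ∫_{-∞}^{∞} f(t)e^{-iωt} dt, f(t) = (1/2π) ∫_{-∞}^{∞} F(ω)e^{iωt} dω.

F[g](ω) = \frac{8 \pi e^{- \frac{5 \sqrt{2} \left|{\omega}\right|}{4}} \sin{\left(\frac{5 \sqrt{2} \left|{\omega}\right|}{4} + \frac{\pi}{4} \right)}}{10125}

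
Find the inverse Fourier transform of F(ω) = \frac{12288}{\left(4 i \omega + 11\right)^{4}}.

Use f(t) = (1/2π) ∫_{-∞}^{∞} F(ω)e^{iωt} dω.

f(t) = 8 t^{3} e^{- \frac{11 t}{4}} u\left(t\right)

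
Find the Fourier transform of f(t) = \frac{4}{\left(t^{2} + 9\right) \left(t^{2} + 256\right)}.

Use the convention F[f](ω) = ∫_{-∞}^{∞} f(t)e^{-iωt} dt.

F(ω) = \frac{\pi \left(16 e^{13 \left|{\omega}\right|} - 3\right) e^{- 16 \left|{\omega}\right|}}{2964}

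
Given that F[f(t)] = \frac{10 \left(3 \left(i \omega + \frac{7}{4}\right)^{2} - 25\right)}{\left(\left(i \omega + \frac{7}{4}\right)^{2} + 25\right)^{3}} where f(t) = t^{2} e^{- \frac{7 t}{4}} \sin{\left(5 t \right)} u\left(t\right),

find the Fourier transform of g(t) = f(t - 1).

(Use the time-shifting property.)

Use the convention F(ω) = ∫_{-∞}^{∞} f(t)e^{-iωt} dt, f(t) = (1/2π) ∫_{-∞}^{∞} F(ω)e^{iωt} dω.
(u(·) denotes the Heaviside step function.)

F[g](ω) = \frac{2560 \left(3 \left(4 i \omega + 7\right)^{2} - 400\right) e^{- i \omega}}{\left(\left(4 i \omega + 7\right)^{2} + 400\right)^{3}}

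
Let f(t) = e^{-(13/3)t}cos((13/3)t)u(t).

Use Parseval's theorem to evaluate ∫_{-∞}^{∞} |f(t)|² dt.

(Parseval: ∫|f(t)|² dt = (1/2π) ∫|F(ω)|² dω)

∫|f(t)|² dt = \frac{9}{104}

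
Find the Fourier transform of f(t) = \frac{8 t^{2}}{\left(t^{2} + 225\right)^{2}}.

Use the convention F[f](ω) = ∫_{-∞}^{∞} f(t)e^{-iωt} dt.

F(ω) = \frac{4 \pi \left(1 - 15 \left|{\omega}\right|\right) e^{- 15 \left|{\omega}\right|}}{15}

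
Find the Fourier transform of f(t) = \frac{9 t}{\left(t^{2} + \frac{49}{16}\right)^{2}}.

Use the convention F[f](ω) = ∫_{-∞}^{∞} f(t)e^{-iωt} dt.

F(ω) = - \frac{18 i \pi \omega e^{- \frac{7 \left|{\omega}\right|}{4}}}{7}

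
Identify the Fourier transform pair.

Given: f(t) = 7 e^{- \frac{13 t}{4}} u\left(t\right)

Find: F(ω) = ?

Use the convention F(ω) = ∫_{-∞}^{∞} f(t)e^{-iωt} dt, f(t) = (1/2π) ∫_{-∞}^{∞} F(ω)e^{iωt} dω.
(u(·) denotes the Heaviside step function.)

F(ω) = \frac{28}{4 i \omega + 13}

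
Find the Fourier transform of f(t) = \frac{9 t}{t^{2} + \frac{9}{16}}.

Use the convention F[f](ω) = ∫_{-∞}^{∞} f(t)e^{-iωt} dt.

F(ω) = - 9 i \pi e^{- \frac{3 \left|{\omega}\right|}{4}} \operatorname{sign}{\left(\omega \right)}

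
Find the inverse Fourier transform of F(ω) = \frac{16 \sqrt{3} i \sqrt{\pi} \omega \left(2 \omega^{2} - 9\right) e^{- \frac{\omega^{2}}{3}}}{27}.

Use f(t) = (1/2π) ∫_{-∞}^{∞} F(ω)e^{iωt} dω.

f(t) = 6 t^{3} e^{- \frac{3 t^{2}}{4}}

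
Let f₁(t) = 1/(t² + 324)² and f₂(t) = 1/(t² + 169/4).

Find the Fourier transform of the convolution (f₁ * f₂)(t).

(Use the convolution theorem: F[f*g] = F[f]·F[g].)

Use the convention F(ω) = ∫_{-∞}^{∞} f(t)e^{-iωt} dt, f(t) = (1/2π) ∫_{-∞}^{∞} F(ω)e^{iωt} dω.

F[f₁*f₂](ω) = \frac{\pi^{2} \left(18 \left|{\omega}\right| + 1\right) e^{- \frac{49 \left|{\omega}\right|}{2}}}{75816}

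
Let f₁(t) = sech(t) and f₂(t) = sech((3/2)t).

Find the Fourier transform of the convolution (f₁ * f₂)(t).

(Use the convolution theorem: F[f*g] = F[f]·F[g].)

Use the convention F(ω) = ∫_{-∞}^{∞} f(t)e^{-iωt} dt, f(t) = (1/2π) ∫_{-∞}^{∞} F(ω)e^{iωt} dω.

F[f₁*f₂](ω) = \frac{2 \pi^{2}}{3 \cosh{\left(\frac{\pi \omega}{3} \right)} \cosh{\left(\frac{\pi \omega}{2} \right)}}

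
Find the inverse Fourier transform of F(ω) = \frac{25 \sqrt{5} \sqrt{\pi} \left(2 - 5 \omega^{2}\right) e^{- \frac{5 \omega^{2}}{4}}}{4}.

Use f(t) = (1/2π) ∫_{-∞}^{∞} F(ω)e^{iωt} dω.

f(t) = 5 t^{2} e^{- \frac{t^{2}}{5}}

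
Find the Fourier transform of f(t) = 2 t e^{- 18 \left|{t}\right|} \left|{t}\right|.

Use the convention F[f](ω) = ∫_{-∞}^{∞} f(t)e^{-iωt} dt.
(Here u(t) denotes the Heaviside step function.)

F(ω) = \frac{8 i \omega \left(\omega^{2} - 972\right)}{\left(\omega^{2} + 324\right)^{3}}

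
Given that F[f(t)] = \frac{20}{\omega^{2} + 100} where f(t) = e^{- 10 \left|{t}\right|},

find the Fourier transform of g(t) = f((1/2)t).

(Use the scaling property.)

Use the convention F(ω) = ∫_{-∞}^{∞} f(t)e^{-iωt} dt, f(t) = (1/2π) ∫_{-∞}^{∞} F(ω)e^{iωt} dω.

F[g](ω) = \frac{10}{\omega^{2} + 25}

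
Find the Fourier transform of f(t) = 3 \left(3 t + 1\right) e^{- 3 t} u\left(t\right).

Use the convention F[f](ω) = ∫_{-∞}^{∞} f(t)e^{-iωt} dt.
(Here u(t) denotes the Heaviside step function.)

F(ω) = \frac{3 \left(- i \omega - 6\right)}{\omega^{2} - 6 i \omega - 9}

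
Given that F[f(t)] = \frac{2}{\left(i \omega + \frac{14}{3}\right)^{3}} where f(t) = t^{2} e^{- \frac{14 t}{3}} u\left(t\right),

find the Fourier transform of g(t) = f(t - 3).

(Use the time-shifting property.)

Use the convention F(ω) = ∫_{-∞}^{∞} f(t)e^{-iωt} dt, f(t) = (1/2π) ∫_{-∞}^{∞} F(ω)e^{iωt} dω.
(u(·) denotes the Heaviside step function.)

F[g](ω) = \frac{54 e^{- 3 i \omega}}{\left(3 i \omega + 14\right)^{3}}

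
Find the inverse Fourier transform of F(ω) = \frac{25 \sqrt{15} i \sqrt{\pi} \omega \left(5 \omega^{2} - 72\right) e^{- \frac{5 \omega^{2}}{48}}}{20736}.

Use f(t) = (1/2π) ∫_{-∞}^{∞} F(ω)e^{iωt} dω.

f(t) = 4 t^{3} e^{- \frac{12 t^{2}}{5}}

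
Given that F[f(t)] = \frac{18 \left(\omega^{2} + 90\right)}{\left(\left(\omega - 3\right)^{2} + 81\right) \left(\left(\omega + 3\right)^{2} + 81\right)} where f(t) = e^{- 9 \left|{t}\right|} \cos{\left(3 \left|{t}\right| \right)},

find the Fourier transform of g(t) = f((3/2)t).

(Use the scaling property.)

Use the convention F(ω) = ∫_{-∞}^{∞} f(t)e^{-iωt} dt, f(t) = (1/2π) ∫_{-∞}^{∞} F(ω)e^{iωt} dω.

F[g](ω) = \frac{54 \left(2 \omega^{2} + 405\right)}{4 \omega^{4} + 1296 \omega^{2} + 164025}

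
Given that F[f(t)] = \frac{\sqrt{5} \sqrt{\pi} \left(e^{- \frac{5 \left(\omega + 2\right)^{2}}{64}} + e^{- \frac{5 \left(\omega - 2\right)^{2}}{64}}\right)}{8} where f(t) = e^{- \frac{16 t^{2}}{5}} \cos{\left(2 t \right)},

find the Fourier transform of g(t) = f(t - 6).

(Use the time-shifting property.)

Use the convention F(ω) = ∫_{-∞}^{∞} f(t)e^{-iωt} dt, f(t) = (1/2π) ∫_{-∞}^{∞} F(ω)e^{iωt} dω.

F[g](ω) = \frac{\sqrt{5} \sqrt{\pi} \left(e^{\frac{5 \omega}{8}} + 1\right) e^{- \frac{5 \omega^{2}}{64} - \frac{5 \omega}{16} - 6 i \omega - \frac{5}{16}}}{8}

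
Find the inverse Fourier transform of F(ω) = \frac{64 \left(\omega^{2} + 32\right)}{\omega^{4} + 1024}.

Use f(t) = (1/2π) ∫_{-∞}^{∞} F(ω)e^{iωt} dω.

f(t) = 8 e^{- 4 \left|{t}\right|} \cos{\left(4 \left|{t}\right| \right)}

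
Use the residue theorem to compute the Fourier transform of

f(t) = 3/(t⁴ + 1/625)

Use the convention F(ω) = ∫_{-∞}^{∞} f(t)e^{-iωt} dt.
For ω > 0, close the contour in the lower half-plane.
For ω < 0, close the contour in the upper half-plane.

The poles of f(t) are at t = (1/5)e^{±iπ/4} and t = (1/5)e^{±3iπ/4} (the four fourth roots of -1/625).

Let g(z) = f(z)e^{-iωz}; for large |z| the factor e^{-iωz} decays in the lower half-plane when ω > 0 and in the upper half-plane when ω < 0.

Case ω > 0 (lower half-plane, clockwise contour ⇒ F(ω) = -2πi·ΣRes):
  Res_{z = - \frac{\sqrt{2}}{10} - \frac{\sqrt{2} i}{10}} g(z) = \frac{375 \sqrt{2} i \left(1 - i\right) e^{\frac{\sqrt{2} \omega \left(-1 + i\right)}{10}}}{8}
  Res_{z = \frac{\sqrt{2}}{10} - \frac{\sqrt{2} i}{10}} g(z) = \frac{375 \sqrt{2} i \left(1 + i\right) e^{- \frac{\sqrt{2} \omega \left(1 + i\right)}{10}}}{8}
  F(ω) = -2πi·ΣRes = \frac{375 \sqrt{2} \pi \left(1 - i\right) \left(e^{\frac{\sqrt{2} i \omega}{5}} + i\right) e^{- \frac{\sqrt{2} \omega \left(1 + i\right)}{10}}}{4} = 375 \pi e^{- \frac{\sqrt{2} \omega}{10}} \sin{\left(\frac{\sqrt{2} \omega}{10} + \frac{\pi}{4} \right)}

Case ω < 0 (upper half-plane, counterclockwise contour ⇒ F(ω) = +2πi·ΣRes):
  Res_{z = \frac{\sqrt{2}}{10} + \frac{\sqrt{2} i}{10}} g(z) = \frac{375 \sqrt{2} i \left(-1 + i\right) e^{\frac{\sqrt{2} \omega \left(1 - i\right)}{10}}}{8}
  Res_{z = - \frac{\sqrt{2}}{10} + \frac{\sqrt{2} i}{10}} g(z) = \frac{375 \sqrt{2} \left(1 - i\right) e^{\frac{\sqrt{2} \omega \left(1 + i\right)}{10}}}{8}
  F(ω) = 2πi·ΣRes = - \frac{375 \sqrt{2} i \pi \left(i \left(1 - i\right) e^{\frac{\sqrt{2} \omega \left(1 - i\right)}{10}} - \left(1 - i\right) e^{\frac{\sqrt{2} \omega \left(1 + i\right)}{10}}\right)}{4} = 375 \pi e^{\frac{\sqrt{2} \omega}{10}} \cos{\left(\frac{\sqrt{2} \omega}{10} + \frac{\pi}{4} \right)}

Both cases combine into a single formula in |ω|:

F(ω) = 375 \pi e^{- \frac{\sqrt{2} \left|{\omega}\right|}{10}} \sin{\left(\frac{\sqrt{2} \left|{\omega}\right|}{10} + \frac{\pi}{4} \right)}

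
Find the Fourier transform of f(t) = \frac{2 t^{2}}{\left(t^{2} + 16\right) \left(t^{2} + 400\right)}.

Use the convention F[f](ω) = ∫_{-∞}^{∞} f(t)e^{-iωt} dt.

F(ω) = \frac{\pi \left(5 - e^{16 \left|{\omega}\right|}\right) e^{- 20 \left|{\omega}\right|}}{48}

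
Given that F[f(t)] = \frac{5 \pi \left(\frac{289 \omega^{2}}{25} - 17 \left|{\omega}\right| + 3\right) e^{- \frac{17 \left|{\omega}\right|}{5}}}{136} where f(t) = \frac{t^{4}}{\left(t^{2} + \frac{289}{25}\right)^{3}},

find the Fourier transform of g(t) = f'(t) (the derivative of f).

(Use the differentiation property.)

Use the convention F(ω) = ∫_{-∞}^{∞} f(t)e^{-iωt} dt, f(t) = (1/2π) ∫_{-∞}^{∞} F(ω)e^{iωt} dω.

F[g](ω) = \frac{i \pi \omega \left(289 \omega^{2} - 425 \left|{\omega}\right| + 75\right) e^{- \frac{17 \left|{\omega}\right|}{5}}}{680}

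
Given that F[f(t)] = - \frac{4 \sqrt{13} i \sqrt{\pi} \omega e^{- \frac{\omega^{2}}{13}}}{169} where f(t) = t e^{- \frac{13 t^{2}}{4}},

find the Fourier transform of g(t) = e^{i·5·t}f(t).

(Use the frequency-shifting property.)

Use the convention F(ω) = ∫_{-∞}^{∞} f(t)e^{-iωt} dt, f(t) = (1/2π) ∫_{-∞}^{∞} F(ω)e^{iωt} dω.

F[g](ω) = \frac{4 \sqrt{13} i \sqrt{\pi} \left(5 - \omega\right) e^{- \frac{\left(\omega - 5\right)^{2}}{13}}}{169}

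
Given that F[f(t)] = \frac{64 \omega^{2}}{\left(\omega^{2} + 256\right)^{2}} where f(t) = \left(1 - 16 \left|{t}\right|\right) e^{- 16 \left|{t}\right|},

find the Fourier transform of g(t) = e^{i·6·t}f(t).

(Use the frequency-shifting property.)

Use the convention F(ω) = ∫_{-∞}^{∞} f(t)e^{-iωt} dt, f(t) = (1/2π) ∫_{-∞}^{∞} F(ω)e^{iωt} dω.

F[g](ω) = \frac{64 \left(\omega - 6\right)^{2}}{\left(\left(\omega - 6\right)^{2} + 256\right)^{2}}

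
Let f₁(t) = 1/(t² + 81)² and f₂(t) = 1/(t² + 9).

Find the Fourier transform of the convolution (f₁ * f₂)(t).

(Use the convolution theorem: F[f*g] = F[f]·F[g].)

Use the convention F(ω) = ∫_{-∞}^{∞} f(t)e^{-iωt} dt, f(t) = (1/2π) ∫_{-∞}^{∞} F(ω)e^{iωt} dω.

F[f₁*f₂](ω) = \frac{\pi^{2} \left(9 \left|{\omega}\right| + 1\right) e^{- 12 \left|{\omega}\right|}}{4374}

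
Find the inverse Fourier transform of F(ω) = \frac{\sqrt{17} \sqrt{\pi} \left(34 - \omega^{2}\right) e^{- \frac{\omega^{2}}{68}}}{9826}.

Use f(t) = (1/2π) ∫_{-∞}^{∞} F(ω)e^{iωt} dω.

f(t) = 2 t^{2} e^{- 17 t^{2}}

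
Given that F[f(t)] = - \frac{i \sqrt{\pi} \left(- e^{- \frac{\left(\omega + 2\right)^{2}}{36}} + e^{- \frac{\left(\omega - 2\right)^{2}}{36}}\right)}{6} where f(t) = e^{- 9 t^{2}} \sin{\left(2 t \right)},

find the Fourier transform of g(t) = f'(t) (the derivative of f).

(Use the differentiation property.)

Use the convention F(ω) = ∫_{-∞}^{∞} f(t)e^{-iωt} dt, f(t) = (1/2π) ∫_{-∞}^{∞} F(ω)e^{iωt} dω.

F[g](ω) = \frac{\sqrt{\pi} \omega \left(e^{\frac{2 \omega}{9}} - 1\right) e^{- \frac{\omega^{2}}{36} - \frac{\omega}{9} - \frac{1}{9}}}{6}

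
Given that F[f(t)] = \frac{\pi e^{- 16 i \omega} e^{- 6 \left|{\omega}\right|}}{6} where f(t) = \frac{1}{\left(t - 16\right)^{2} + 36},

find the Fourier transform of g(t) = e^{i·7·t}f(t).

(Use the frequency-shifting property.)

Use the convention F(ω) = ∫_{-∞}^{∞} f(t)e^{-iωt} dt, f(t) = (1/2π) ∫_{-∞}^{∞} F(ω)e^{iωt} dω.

F[g](ω) = \frac{\pi e^{- 16 i \left(\omega - 7\right) - 6 \left|{\omega - 7}\right|}}{6}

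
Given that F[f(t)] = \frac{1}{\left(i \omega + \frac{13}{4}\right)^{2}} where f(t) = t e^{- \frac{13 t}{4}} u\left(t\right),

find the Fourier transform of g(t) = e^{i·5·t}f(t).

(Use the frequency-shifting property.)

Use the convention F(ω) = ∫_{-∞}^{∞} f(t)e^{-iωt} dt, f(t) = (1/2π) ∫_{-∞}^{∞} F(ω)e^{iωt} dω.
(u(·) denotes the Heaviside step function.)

F[g](ω) = \frac{16}{\left(4 i \left(\omega - 5\right) + 13\right)^{2}}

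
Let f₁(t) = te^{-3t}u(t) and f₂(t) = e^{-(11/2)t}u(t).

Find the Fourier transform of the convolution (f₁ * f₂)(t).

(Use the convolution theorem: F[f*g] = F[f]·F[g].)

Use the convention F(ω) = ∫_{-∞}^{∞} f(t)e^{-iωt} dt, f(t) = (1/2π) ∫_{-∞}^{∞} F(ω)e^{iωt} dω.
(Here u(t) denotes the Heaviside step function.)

F[f₁*f₂](ω) = \frac{2}{\left(i \omega + 3\right)^{2} \left(2 i \omega + 11\right)}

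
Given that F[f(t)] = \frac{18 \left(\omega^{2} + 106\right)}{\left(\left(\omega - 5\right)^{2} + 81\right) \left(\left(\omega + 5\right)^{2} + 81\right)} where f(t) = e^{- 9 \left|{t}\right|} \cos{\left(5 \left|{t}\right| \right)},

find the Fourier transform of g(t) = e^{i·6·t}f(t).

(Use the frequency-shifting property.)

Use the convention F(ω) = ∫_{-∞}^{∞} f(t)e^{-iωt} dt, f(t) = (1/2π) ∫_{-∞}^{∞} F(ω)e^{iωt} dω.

F[g](ω) = \frac{18 \left(\left(\omega - 6\right)^{2} + 106\right)}{\left(\left(\omega - 11\right)^{2} + 81\right) \left(\left(\omega - 1\right)^{2} + 81\right)}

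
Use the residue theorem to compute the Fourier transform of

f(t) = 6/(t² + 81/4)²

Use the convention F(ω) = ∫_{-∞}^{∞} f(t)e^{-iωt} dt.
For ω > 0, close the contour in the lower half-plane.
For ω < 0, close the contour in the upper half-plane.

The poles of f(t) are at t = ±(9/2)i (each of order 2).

Let g(z) = f(z)e^{-iωz}; for large |z| the factor e^{-iωz} decays in the lower half-plane when ω > 0 and in the upper half-plane when ω < 0.

Case ω > 0 (lower half-plane, clockwise contour ⇒ F(ω) = -2πi·ΣRes):
  Res_{z = - \frac{9 i}{2}} g(z) = \frac{2 i \left(9 \omega + 2\right) e^{- \frac{9 \omega}{2}}}{243} (pole of order 2)
  F(ω) = -2πi·ΣRes = \frac{4 \pi \left(9 \omega + 2\right) e^{- \frac{9 \omega}{2}}}{243}

Case ω < 0 (upper half-plane, counterclockwise contour ⇒ F(ω) = +2πi·ΣRes):
  Res_{z = \frac{9 i}{2}} g(z) = \frac{2 i \left(9 \omega - 2\right) e^{\frac{9 \omega}{2}}}{243} (pole of order 2)
  F(ω) = 2πi·ΣRes = \frac{4 \pi \left(2 - 9 \omega\right) e^{\frac{9 \omega}{2}}}{243}

Both cases combine into a single formula in |ω|:

F(ω) = \frac{4 \pi \left(9 \left|{\omega}\right| + 2\right) e^{- \frac{9 \left|{\omega}\right|}{2}}}{243}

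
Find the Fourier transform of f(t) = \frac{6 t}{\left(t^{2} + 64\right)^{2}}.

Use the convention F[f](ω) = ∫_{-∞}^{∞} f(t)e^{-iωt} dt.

F(ω) = - \frac{3 i \pi \omega e^{- 8 \left|{\omega}\right|}}{8}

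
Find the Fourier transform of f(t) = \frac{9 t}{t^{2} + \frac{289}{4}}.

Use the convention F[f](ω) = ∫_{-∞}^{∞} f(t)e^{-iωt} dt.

F(ω) = - 9 i \pi e^{- \frac{17 \left|{\omega}\right|}{2}} \operatorname{sign}{\left(\omega \right)}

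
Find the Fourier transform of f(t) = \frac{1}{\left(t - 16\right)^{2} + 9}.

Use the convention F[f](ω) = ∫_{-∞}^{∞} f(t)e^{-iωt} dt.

F(ω) = \frac{\pi e^{- 16 i \omega - 3 \left|{\omega}\right|}}{3}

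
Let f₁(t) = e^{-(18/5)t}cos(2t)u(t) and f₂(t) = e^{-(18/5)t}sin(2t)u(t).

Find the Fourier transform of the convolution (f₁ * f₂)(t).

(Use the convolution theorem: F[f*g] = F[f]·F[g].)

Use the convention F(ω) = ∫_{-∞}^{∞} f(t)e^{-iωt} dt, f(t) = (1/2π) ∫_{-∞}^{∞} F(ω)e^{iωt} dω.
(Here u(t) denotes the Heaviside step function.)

F[f₁*f₂](ω) = \frac{250 \left(5 i \omega + 18\right)}{\left(\left(5 i \omega + 18\right)^{2} + 100\right)^{2}}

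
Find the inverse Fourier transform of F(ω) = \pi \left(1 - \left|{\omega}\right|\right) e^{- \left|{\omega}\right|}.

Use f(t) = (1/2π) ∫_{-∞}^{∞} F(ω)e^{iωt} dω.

f(t) = \frac{2 t^{2}}{\left(t^{2} + 1\right)^{2}}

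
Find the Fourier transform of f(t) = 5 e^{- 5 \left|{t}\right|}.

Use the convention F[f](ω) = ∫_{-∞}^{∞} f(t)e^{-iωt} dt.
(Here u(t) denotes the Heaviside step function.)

F(ω) = \frac{50}{\omega^{2} + 25}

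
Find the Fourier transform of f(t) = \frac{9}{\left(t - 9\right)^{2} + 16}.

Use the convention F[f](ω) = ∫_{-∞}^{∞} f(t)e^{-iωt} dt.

F(ω) = \frac{9 \pi e^{- 9 i \omega - 4 \left|{\omega}\right|}}{4}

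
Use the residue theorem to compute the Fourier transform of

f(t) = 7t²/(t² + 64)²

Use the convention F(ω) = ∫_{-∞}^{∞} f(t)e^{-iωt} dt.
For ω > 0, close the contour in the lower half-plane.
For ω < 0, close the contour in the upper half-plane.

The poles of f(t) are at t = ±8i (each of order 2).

Let g(z) = f(z)e^{-iωz}; for large |z| the factor e^{-iωz} decays in the lower half-plane when ω > 0 and in the upper half-plane when ω < 0.

Case ω > 0 (lower half-plane, clockwise contour ⇒ F(ω) = -2πi·ΣRes):
  Res_{z = - 8 i} g(z) = \frac{7 i \left(1 - 8 \omega\right) e^{- 8 \omega}}{32} (pole of order 2)
  F(ω) = -2πi·ΣRes = \frac{7 \pi \left(1 - 8 \omega\right) e^{- 8 \omega}}{16}

Case ω < 0 (upper half-plane, counterclockwise contour ⇒ F(ω) = +2πi·ΣRes):
  Res_{z = 8 i} g(z) = \frac{7 i \left(- 8 \omega - 1\right) e^{8 \omega}}{32} (pole of order 2)
  F(ω) = 2πi·ΣRes = \frac{7 \pi \left(8 \omega + 1\right) e^{8 \omega}}{16}

Both cases combine into a single formula in |ω|:

F(ω) = \frac{7 \pi \left(1 - 8 \left|{\omega}\right|\right) e^{- 8 \left|{\omega}\right|}}{16}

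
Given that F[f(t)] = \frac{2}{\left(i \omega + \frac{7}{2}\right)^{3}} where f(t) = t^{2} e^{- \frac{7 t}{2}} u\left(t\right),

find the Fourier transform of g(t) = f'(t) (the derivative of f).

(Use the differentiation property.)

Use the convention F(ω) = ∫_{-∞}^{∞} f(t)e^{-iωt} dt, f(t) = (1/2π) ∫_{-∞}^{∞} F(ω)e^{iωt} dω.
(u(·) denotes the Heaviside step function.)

F[g](ω) = \frac{16 i \omega}{\left(2 i \omega + 7\right)^{3}}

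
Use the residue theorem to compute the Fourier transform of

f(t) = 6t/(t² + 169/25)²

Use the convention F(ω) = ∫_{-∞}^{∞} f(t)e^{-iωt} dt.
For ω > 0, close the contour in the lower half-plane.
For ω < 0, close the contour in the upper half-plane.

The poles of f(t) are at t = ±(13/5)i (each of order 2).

Let g(z) = f(z)e^{-iωz}; for large |z| the factor e^{-iωz} decays in the lower half-plane when ω > 0 and in the upper half-plane when ω < 0.

Case ω > 0 (lower half-plane, clockwise contour ⇒ F(ω) = -2πi·ΣRes):
  Res_{z = - \frac{13 i}{5}} g(z) = \frac{15 \omega e^{- \frac{13 \omega}{5}}}{26} (pole of order 2)
  F(ω) = -2πi·ΣRes = - \frac{15 i \pi \omega e^{- \frac{13 \omega}{5}}}{13}

Case ω < 0 (upper half-plane, counterclockwise contour ⇒ F(ω) = +2πi·ΣRes):
  Res_{z = \frac{13 i}{5}} g(z) = - \frac{15 \omega e^{\frac{13 \omega}{5}}}{26} (pole of order 2)
  F(ω) = 2πi·ΣRes = - \frac{15 i \pi \omega e^{\frac{13 \omega}{5}}}{13}

Both cases combine into a single formula in |ω|:

F(ω) = - \frac{15 i \pi \omega e^{- \frac{13 \left|{\omega}\right|}{5}}}{13}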